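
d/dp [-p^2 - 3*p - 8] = -2*p - 3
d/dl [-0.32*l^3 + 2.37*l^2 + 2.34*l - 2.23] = -0.96*l^2 + 4.74*l + 2.34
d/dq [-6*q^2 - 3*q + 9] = -12*q - 3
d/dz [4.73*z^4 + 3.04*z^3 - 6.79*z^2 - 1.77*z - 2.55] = 18.92*z^3 + 9.12*z^2 - 13.58*z - 1.77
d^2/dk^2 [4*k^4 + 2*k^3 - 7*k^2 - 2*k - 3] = 48*k^2 + 12*k - 14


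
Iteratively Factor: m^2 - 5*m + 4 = (m - 4)*(m - 1)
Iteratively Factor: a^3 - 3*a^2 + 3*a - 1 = (a - 1)*(a^2 - 2*a + 1) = (a - 1)^2*(a - 1)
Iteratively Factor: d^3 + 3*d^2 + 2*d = (d)*(d^2 + 3*d + 2) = d*(d + 1)*(d + 2)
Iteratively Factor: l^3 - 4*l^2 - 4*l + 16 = (l - 4)*(l^2 - 4) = (l - 4)*(l + 2)*(l - 2)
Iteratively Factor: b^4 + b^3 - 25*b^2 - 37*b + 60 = (b - 5)*(b^3 + 6*b^2 + 5*b - 12) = (b - 5)*(b + 3)*(b^2 + 3*b - 4) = (b - 5)*(b + 3)*(b + 4)*(b - 1)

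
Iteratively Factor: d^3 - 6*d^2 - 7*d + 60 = (d - 4)*(d^2 - 2*d - 15) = (d - 5)*(d - 4)*(d + 3)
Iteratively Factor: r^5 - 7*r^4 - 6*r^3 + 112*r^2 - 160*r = (r)*(r^4 - 7*r^3 - 6*r^2 + 112*r - 160) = r*(r - 2)*(r^3 - 5*r^2 - 16*r + 80) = r*(r - 2)*(r + 4)*(r^2 - 9*r + 20) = r*(r - 5)*(r - 2)*(r + 4)*(r - 4)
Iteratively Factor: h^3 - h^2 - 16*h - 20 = (h + 2)*(h^2 - 3*h - 10) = (h - 5)*(h + 2)*(h + 2)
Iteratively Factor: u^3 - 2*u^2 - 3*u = (u - 3)*(u^2 + u) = u*(u - 3)*(u + 1)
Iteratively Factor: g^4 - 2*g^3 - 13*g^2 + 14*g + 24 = (g - 2)*(g^3 - 13*g - 12) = (g - 2)*(g + 3)*(g^2 - 3*g - 4) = (g - 2)*(g + 1)*(g + 3)*(g - 4)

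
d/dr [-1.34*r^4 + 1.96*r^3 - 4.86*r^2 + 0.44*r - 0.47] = -5.36*r^3 + 5.88*r^2 - 9.72*r + 0.44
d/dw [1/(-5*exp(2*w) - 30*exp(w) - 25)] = 2*(exp(w) + 3)*exp(w)/(5*(exp(2*w) + 6*exp(w) + 5)^2)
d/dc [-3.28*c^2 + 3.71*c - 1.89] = 3.71 - 6.56*c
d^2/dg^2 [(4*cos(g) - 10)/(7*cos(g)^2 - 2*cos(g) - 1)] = 8*(441*(1 - cos(2*g))^2*cos(g) - 476*(1 - cos(2*g))^2 - 935*cos(g) - 598*cos(2*g) + 441*cos(3*g) - 98*cos(5*g) + 1542)/(4*cos(g) - 7*cos(2*g) - 5)^3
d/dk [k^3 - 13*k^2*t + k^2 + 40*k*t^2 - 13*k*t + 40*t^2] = 3*k^2 - 26*k*t + 2*k + 40*t^2 - 13*t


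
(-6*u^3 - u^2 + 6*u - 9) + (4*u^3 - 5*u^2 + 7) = -2*u^3 - 6*u^2 + 6*u - 2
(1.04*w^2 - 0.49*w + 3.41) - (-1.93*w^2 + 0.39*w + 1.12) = 2.97*w^2 - 0.88*w + 2.29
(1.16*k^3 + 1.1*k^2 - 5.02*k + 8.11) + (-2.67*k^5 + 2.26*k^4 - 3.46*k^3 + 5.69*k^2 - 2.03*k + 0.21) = -2.67*k^5 + 2.26*k^4 - 2.3*k^3 + 6.79*k^2 - 7.05*k + 8.32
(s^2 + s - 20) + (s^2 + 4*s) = 2*s^2 + 5*s - 20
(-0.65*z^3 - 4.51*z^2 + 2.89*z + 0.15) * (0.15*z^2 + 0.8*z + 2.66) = -0.0975*z^5 - 1.1965*z^4 - 4.9035*z^3 - 9.6621*z^2 + 7.8074*z + 0.399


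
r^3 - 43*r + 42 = (r - 6)*(r - 1)*(r + 7)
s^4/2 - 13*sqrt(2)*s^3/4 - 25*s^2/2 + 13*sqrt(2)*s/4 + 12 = (s/2 + 1/2)*(s - 1)*(s - 8*sqrt(2))*(s + 3*sqrt(2)/2)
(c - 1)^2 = c^2 - 2*c + 1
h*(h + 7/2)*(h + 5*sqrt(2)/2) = h^3 + 7*h^2/2 + 5*sqrt(2)*h^2/2 + 35*sqrt(2)*h/4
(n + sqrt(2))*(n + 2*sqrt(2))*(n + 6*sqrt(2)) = n^3 + 9*sqrt(2)*n^2 + 40*n + 24*sqrt(2)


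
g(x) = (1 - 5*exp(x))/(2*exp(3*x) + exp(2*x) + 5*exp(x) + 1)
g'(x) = (1 - 5*exp(x))*(-6*exp(3*x) - 2*exp(2*x) - 5*exp(x))/(2*exp(3*x) + exp(2*x) + 5*exp(x) + 1)^2 - 5*exp(x)/(2*exp(3*x) + exp(2*x) + 5*exp(x) + 1) = (20*exp(3*x) - exp(2*x) - 2*exp(x) - 10)*exp(x)/(4*exp(6*x) + 4*exp(5*x) + 21*exp(4*x) + 14*exp(3*x) + 27*exp(2*x) + 10*exp(x) + 1)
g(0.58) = -0.32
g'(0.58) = 0.29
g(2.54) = -0.01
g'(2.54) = 0.03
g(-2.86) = 0.55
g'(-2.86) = -0.35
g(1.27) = -0.14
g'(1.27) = 0.21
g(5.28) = -0.00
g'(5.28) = 0.00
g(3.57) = -0.00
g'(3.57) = 0.00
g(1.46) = -0.10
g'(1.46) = 0.17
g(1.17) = -0.16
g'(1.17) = 0.23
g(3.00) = -0.00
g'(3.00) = 0.01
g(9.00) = 0.00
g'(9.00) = 0.00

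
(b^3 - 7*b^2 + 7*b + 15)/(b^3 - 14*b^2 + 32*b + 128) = (b^3 - 7*b^2 + 7*b + 15)/(b^3 - 14*b^2 + 32*b + 128)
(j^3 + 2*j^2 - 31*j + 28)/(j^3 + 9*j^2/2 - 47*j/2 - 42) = 2*(j - 1)/(2*j + 3)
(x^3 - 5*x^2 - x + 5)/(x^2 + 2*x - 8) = (x^3 - 5*x^2 - x + 5)/(x^2 + 2*x - 8)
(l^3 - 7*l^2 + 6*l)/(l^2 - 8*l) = (l^2 - 7*l + 6)/(l - 8)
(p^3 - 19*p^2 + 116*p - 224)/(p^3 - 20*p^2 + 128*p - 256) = (p - 7)/(p - 8)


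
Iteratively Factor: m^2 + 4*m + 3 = (m + 1)*(m + 3)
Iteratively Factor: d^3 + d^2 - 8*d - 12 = (d - 3)*(d^2 + 4*d + 4) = (d - 3)*(d + 2)*(d + 2)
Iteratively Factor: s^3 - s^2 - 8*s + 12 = (s - 2)*(s^2 + s - 6) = (s - 2)*(s + 3)*(s - 2)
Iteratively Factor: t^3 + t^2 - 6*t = (t - 2)*(t^2 + 3*t) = (t - 2)*(t + 3)*(t)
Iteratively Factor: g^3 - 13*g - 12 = (g + 3)*(g^2 - 3*g - 4) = (g - 4)*(g + 3)*(g + 1)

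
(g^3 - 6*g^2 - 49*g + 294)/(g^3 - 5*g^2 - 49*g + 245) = (g - 6)/(g - 5)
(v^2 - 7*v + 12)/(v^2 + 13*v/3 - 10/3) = 3*(v^2 - 7*v + 12)/(3*v^2 + 13*v - 10)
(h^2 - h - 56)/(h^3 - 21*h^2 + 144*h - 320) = (h + 7)/(h^2 - 13*h + 40)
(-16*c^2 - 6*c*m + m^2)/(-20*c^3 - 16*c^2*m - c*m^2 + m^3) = (8*c - m)/(10*c^2 + 3*c*m - m^2)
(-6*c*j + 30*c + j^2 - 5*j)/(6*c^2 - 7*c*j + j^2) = (5 - j)/(c - j)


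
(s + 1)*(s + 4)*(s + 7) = s^3 + 12*s^2 + 39*s + 28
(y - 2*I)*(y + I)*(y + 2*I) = y^3 + I*y^2 + 4*y + 4*I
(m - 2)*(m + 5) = m^2 + 3*m - 10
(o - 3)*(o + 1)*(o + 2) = o^3 - 7*o - 6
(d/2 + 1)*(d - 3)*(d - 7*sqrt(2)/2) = d^3/2 - 7*sqrt(2)*d^2/4 - d^2/2 - 3*d + 7*sqrt(2)*d/4 + 21*sqrt(2)/2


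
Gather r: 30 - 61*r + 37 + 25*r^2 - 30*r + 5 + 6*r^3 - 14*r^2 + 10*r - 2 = 6*r^3 + 11*r^2 - 81*r + 70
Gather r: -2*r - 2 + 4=2 - 2*r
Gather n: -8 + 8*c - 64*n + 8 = 8*c - 64*n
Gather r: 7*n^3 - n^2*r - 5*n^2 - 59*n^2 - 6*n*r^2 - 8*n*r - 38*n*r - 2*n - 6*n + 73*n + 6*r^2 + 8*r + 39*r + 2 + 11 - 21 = 7*n^3 - 64*n^2 + 65*n + r^2*(6 - 6*n) + r*(-n^2 - 46*n + 47) - 8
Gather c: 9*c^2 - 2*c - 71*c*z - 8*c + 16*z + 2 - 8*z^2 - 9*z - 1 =9*c^2 + c*(-71*z - 10) - 8*z^2 + 7*z + 1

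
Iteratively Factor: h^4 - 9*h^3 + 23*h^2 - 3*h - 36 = (h - 3)*(h^3 - 6*h^2 + 5*h + 12) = (h - 3)*(h + 1)*(h^2 - 7*h + 12) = (h - 4)*(h - 3)*(h + 1)*(h - 3)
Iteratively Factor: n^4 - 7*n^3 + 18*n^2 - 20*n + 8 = (n - 1)*(n^3 - 6*n^2 + 12*n - 8) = (n - 2)*(n - 1)*(n^2 - 4*n + 4) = (n - 2)^2*(n - 1)*(n - 2)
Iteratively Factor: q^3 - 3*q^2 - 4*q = (q - 4)*(q^2 + q) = (q - 4)*(q + 1)*(q)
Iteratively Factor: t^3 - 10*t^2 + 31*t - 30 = (t - 3)*(t^2 - 7*t + 10) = (t - 3)*(t - 2)*(t - 5)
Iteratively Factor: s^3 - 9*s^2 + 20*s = (s - 5)*(s^2 - 4*s) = (s - 5)*(s - 4)*(s)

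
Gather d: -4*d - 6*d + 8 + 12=20 - 10*d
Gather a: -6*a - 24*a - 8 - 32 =-30*a - 40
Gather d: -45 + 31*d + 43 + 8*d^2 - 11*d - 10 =8*d^2 + 20*d - 12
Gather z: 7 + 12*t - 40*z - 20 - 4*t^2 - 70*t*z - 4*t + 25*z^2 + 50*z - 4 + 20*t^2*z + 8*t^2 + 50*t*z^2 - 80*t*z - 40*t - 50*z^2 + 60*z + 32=4*t^2 - 32*t + z^2*(50*t - 25) + z*(20*t^2 - 150*t + 70) + 15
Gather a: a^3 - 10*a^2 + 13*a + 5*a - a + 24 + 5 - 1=a^3 - 10*a^2 + 17*a + 28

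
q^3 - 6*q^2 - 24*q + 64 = (q - 8)*(q - 2)*(q + 4)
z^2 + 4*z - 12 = (z - 2)*(z + 6)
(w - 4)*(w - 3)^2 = w^3 - 10*w^2 + 33*w - 36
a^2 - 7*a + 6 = (a - 6)*(a - 1)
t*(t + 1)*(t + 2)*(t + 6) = t^4 + 9*t^3 + 20*t^2 + 12*t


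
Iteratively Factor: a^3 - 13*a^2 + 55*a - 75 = (a - 3)*(a^2 - 10*a + 25) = (a - 5)*(a - 3)*(a - 5)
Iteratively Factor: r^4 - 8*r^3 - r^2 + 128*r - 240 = (r - 5)*(r^3 - 3*r^2 - 16*r + 48) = (r - 5)*(r - 4)*(r^2 + r - 12) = (r - 5)*(r - 4)*(r + 4)*(r - 3)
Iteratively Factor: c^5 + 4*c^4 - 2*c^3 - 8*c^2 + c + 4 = (c + 1)*(c^4 + 3*c^3 - 5*c^2 - 3*c + 4) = (c + 1)*(c + 4)*(c^3 - c^2 - c + 1) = (c - 1)*(c + 1)*(c + 4)*(c^2 - 1) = (c - 1)*(c + 1)^2*(c + 4)*(c - 1)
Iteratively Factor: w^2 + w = (w)*(w + 1)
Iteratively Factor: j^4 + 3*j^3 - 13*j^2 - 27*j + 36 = (j - 3)*(j^3 + 6*j^2 + 5*j - 12) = (j - 3)*(j - 1)*(j^2 + 7*j + 12) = (j - 3)*(j - 1)*(j + 4)*(j + 3)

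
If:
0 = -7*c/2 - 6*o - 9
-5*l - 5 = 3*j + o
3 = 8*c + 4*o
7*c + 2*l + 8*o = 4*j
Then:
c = 27/17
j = -1585/884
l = 124/221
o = -165/68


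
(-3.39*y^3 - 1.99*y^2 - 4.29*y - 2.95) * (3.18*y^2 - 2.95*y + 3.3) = -10.7802*y^5 + 3.6723*y^4 - 18.9587*y^3 - 3.2925*y^2 - 5.4545*y - 9.735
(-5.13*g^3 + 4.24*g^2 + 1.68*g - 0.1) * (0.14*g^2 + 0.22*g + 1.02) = -0.7182*g^5 - 0.535*g^4 - 4.0646*g^3 + 4.6804*g^2 + 1.6916*g - 0.102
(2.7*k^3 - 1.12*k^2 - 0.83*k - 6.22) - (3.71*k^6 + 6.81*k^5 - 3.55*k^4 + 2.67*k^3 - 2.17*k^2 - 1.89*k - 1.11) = -3.71*k^6 - 6.81*k^5 + 3.55*k^4 + 0.0300000000000002*k^3 + 1.05*k^2 + 1.06*k - 5.11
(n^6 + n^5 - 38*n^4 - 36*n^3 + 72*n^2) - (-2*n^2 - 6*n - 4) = n^6 + n^5 - 38*n^4 - 36*n^3 + 74*n^2 + 6*n + 4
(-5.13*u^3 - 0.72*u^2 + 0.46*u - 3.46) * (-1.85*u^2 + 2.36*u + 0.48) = 9.4905*u^5 - 10.7748*u^4 - 5.0126*u^3 + 7.141*u^2 - 7.9448*u - 1.6608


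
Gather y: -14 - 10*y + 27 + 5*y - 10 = 3 - 5*y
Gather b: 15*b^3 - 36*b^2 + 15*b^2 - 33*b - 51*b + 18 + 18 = 15*b^3 - 21*b^2 - 84*b + 36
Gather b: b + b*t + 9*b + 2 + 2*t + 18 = b*(t + 10) + 2*t + 20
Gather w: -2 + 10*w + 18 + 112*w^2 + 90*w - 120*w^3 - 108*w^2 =-120*w^3 + 4*w^2 + 100*w + 16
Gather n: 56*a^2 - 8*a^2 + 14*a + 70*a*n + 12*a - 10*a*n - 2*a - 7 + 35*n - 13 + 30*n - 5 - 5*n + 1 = 48*a^2 + 24*a + n*(60*a + 60) - 24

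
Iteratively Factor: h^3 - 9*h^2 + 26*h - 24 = (h - 4)*(h^2 - 5*h + 6) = (h - 4)*(h - 2)*(h - 3)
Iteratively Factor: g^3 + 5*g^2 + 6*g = (g + 2)*(g^2 + 3*g) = (g + 2)*(g + 3)*(g)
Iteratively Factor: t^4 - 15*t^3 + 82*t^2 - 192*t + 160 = (t - 5)*(t^3 - 10*t^2 + 32*t - 32) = (t - 5)*(t - 4)*(t^2 - 6*t + 8) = (t - 5)*(t - 4)*(t - 2)*(t - 4)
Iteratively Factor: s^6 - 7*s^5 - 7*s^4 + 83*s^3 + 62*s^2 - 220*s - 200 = (s + 1)*(s^5 - 8*s^4 + s^3 + 82*s^2 - 20*s - 200) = (s + 1)*(s + 2)*(s^4 - 10*s^3 + 21*s^2 + 40*s - 100) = (s + 1)*(s + 2)^2*(s^3 - 12*s^2 + 45*s - 50) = (s - 5)*(s + 1)*(s + 2)^2*(s^2 - 7*s + 10) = (s - 5)^2*(s + 1)*(s + 2)^2*(s - 2)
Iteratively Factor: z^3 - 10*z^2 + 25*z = (z - 5)*(z^2 - 5*z) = z*(z - 5)*(z - 5)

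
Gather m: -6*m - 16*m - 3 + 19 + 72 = 88 - 22*m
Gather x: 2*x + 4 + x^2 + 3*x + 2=x^2 + 5*x + 6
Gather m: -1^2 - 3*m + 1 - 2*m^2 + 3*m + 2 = 2 - 2*m^2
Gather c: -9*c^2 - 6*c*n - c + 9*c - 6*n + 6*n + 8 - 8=-9*c^2 + c*(8 - 6*n)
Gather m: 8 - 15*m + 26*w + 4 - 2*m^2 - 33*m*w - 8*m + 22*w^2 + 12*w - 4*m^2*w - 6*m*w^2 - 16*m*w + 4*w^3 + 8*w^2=m^2*(-4*w - 2) + m*(-6*w^2 - 49*w - 23) + 4*w^3 + 30*w^2 + 38*w + 12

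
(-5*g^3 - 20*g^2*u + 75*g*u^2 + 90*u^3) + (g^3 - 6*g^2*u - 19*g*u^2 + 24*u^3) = -4*g^3 - 26*g^2*u + 56*g*u^2 + 114*u^3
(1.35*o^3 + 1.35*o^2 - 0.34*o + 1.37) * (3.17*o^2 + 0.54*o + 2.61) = 4.2795*o^5 + 5.0085*o^4 + 3.1747*o^3 + 7.6828*o^2 - 0.1476*o + 3.5757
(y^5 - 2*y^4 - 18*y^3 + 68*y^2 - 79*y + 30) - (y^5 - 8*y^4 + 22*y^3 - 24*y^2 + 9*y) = 6*y^4 - 40*y^3 + 92*y^2 - 88*y + 30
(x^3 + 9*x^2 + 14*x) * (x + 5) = x^4 + 14*x^3 + 59*x^2 + 70*x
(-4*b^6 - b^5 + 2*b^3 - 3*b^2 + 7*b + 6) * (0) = 0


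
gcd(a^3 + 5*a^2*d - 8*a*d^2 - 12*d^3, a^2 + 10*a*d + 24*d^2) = a + 6*d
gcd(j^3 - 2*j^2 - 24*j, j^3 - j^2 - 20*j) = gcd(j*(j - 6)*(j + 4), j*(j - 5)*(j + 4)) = j^2 + 4*j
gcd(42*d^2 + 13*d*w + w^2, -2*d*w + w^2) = 1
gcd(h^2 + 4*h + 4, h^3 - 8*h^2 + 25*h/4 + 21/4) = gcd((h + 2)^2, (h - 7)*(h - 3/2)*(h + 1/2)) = 1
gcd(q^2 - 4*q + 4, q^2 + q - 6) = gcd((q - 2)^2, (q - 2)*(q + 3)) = q - 2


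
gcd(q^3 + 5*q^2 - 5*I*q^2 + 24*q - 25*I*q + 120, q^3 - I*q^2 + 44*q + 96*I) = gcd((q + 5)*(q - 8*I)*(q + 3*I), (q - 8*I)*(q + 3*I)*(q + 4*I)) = q^2 - 5*I*q + 24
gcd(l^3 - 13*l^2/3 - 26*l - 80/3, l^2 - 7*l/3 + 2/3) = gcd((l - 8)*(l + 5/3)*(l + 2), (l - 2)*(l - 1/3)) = 1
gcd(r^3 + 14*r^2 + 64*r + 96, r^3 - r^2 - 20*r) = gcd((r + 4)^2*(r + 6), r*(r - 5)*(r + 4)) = r + 4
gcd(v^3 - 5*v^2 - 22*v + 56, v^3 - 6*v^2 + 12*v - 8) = v - 2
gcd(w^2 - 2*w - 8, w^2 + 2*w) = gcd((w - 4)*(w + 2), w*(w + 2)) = w + 2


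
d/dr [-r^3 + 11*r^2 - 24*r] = -3*r^2 + 22*r - 24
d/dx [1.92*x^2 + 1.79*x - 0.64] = 3.84*x + 1.79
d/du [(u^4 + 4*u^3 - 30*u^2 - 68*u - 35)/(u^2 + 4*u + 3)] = 2*(u^3 + 6*u^2 + 9*u - 32)/(u^2 + 6*u + 9)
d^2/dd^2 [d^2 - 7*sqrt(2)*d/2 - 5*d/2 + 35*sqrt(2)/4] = 2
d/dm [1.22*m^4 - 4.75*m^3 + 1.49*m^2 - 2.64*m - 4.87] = 4.88*m^3 - 14.25*m^2 + 2.98*m - 2.64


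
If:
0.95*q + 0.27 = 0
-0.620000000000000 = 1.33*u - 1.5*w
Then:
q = -0.28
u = 1.12781954887218*w - 0.466165413533835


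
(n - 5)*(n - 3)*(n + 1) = n^3 - 7*n^2 + 7*n + 15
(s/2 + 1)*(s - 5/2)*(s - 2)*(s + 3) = s^4/2 + s^3/4 - 23*s^2/4 - s + 15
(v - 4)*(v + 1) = v^2 - 3*v - 4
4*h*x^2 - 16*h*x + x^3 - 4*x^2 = x*(4*h + x)*(x - 4)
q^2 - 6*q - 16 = (q - 8)*(q + 2)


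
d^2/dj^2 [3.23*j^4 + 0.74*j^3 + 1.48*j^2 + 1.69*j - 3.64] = 38.76*j^2 + 4.44*j + 2.96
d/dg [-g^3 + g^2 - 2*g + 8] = -3*g^2 + 2*g - 2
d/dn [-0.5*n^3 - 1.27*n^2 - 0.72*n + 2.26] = -1.5*n^2 - 2.54*n - 0.72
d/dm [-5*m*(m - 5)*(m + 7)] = -15*m^2 - 20*m + 175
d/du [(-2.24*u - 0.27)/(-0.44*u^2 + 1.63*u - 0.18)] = (-0.9856*u^2 - 0.2376*u + 0.8433)/(0.1936*u^4 - 1.4344*u^3 + 2.8153*u^2 - 0.5868*u + 0.0324)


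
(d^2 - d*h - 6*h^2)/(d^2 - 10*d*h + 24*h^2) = (d^2 - d*h - 6*h^2)/(d^2 - 10*d*h + 24*h^2)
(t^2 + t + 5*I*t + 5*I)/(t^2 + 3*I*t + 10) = (t + 1)/(t - 2*I)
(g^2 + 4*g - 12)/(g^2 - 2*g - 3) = (-g^2 - 4*g + 12)/(-g^2 + 2*g + 3)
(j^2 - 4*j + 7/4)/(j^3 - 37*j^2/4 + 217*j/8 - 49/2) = 2*(2*j - 1)/(4*j^2 - 23*j + 28)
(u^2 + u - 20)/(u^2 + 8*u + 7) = (u^2 + u - 20)/(u^2 + 8*u + 7)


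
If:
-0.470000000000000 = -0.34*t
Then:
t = 1.38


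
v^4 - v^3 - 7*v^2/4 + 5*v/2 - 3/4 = (v - 1)^2*(v - 1/2)*(v + 3/2)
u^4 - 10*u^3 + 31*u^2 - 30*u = u*(u - 5)*(u - 3)*(u - 2)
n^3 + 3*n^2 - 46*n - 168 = (n - 7)*(n + 4)*(n + 6)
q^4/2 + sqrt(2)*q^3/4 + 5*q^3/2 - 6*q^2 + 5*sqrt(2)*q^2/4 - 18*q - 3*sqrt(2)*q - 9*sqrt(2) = (q/2 + 1)*(q - 3)*(q + 6)*(q + sqrt(2)/2)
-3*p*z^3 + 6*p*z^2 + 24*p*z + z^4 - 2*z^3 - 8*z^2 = z*(-3*p + z)*(z - 4)*(z + 2)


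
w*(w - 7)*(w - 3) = w^3 - 10*w^2 + 21*w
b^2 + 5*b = b*(b + 5)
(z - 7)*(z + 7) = z^2 - 49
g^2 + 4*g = g*(g + 4)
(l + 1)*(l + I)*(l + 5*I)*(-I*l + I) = -I*l^4 + 6*l^3 + 6*I*l^2 - 6*l - 5*I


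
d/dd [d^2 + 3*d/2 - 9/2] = 2*d + 3/2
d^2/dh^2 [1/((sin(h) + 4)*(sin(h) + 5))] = (-4*sin(h)^4 - 27*sin(h)^3 + 5*sin(h)^2 + 234*sin(h) + 122)/((sin(h) + 4)^3*(sin(h) + 5)^3)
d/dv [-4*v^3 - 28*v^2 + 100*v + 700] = -12*v^2 - 56*v + 100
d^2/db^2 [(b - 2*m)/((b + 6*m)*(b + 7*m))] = 2*(b^3 - 6*b^2*m - 204*b*m^2 - 800*m^3)/(b^6 + 39*b^5*m + 633*b^4*m^2 + 5473*b^3*m^3 + 26586*b^2*m^4 + 68796*b*m^5 + 74088*m^6)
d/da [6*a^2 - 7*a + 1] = 12*a - 7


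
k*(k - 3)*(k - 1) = k^3 - 4*k^2 + 3*k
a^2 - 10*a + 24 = (a - 6)*(a - 4)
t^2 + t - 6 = (t - 2)*(t + 3)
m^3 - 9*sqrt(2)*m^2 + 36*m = m*(m - 6*sqrt(2))*(m - 3*sqrt(2))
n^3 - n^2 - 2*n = n*(n - 2)*(n + 1)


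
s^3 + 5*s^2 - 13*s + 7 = (s - 1)^2*(s + 7)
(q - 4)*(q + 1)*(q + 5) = q^3 + 2*q^2 - 19*q - 20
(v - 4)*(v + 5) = v^2 + v - 20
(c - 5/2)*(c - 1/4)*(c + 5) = c^3 + 9*c^2/4 - 105*c/8 + 25/8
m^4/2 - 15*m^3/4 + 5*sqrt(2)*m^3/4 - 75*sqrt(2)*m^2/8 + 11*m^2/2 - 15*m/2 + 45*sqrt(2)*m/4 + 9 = (m/2 + sqrt(2))*(m - 6)*(m - 3/2)*(m + sqrt(2)/2)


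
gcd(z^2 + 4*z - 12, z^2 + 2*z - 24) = z + 6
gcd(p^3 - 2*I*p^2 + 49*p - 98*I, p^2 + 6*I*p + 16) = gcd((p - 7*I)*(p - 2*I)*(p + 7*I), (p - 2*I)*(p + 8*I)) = p - 2*I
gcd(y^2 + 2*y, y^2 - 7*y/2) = y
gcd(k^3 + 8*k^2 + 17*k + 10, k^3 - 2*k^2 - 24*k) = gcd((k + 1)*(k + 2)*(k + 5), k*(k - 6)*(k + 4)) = 1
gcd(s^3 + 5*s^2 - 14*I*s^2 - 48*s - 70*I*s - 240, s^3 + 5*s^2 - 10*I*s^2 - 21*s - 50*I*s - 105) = s + 5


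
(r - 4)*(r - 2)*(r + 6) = r^3 - 28*r + 48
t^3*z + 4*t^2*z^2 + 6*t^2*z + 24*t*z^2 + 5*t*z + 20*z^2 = (t + 5)*(t + 4*z)*(t*z + z)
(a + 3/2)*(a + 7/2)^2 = a^3 + 17*a^2/2 + 91*a/4 + 147/8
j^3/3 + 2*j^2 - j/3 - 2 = (j/3 + 1/3)*(j - 1)*(j + 6)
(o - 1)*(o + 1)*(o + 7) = o^3 + 7*o^2 - o - 7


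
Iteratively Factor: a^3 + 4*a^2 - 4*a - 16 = (a - 2)*(a^2 + 6*a + 8) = (a - 2)*(a + 2)*(a + 4)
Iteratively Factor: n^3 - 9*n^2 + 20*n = (n - 5)*(n^2 - 4*n) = (n - 5)*(n - 4)*(n)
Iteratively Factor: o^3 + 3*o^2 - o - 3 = (o + 1)*(o^2 + 2*o - 3) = (o - 1)*(o + 1)*(o + 3)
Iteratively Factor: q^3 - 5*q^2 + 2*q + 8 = (q - 2)*(q^2 - 3*q - 4) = (q - 2)*(q + 1)*(q - 4)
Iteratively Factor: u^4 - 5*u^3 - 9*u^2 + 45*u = (u - 3)*(u^3 - 2*u^2 - 15*u) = u*(u - 3)*(u^2 - 2*u - 15) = u*(u - 3)*(u + 3)*(u - 5)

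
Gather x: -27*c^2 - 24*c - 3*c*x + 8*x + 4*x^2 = -27*c^2 - 24*c + 4*x^2 + x*(8 - 3*c)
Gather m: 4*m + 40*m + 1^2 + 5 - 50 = 44*m - 44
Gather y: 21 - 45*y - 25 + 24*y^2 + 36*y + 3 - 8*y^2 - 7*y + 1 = 16*y^2 - 16*y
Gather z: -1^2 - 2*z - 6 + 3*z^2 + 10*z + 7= 3*z^2 + 8*z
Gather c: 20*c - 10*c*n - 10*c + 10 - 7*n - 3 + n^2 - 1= c*(10 - 10*n) + n^2 - 7*n + 6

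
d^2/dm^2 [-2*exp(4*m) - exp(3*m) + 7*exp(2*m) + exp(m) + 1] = (-32*exp(3*m) - 9*exp(2*m) + 28*exp(m) + 1)*exp(m)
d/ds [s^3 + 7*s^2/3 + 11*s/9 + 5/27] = 3*s^2 + 14*s/3 + 11/9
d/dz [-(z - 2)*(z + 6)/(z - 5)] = (-z^2 + 10*z + 8)/(z^2 - 10*z + 25)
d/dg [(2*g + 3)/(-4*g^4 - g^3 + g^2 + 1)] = (-8*g^4 - 2*g^3 + 2*g^2 + g*(2*g + 3)*(16*g^2 + 3*g - 2) + 2)/(4*g^4 + g^3 - g^2 - 1)^2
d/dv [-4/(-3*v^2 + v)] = 4*(1 - 6*v)/(v^2*(3*v - 1)^2)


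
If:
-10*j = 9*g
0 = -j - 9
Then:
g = 10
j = -9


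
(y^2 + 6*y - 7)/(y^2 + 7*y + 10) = (y^2 + 6*y - 7)/(y^2 + 7*y + 10)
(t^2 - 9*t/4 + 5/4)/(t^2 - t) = (t - 5/4)/t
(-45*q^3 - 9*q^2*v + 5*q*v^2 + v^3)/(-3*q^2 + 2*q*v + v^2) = (15*q^2 - 2*q*v - v^2)/(q - v)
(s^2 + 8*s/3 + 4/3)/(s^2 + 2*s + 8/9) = 3*(s + 2)/(3*s + 4)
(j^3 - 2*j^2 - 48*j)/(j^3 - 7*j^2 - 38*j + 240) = j/(j - 5)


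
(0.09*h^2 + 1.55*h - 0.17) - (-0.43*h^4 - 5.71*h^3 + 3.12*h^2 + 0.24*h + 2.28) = 0.43*h^4 + 5.71*h^3 - 3.03*h^2 + 1.31*h - 2.45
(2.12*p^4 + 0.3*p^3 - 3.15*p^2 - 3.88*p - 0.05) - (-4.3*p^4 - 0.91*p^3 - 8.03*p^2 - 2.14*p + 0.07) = 6.42*p^4 + 1.21*p^3 + 4.88*p^2 - 1.74*p - 0.12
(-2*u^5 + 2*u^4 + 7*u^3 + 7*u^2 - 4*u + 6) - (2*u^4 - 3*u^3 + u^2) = -2*u^5 + 10*u^3 + 6*u^2 - 4*u + 6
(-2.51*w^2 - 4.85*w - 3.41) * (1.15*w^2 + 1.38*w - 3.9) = -2.8865*w^4 - 9.0413*w^3 - 0.825499999999999*w^2 + 14.2092*w + 13.299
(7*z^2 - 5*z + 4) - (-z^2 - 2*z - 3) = 8*z^2 - 3*z + 7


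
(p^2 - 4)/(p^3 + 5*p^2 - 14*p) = (p + 2)/(p*(p + 7))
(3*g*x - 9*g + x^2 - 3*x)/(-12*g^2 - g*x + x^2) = (x - 3)/(-4*g + x)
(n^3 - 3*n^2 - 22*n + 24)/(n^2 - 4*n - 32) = (n^2 - 7*n + 6)/(n - 8)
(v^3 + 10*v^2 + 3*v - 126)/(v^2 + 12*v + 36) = (v^2 + 4*v - 21)/(v + 6)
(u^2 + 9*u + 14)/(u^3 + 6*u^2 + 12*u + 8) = (u + 7)/(u^2 + 4*u + 4)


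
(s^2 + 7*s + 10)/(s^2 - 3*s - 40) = (s + 2)/(s - 8)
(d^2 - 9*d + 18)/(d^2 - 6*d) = (d - 3)/d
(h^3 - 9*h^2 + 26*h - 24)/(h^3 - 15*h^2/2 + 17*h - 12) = 2*(h - 3)/(2*h - 3)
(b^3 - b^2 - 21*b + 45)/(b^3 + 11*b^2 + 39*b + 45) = (b^2 - 6*b + 9)/(b^2 + 6*b + 9)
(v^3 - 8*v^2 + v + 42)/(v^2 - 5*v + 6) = (v^2 - 5*v - 14)/(v - 2)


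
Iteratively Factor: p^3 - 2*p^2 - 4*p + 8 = (p + 2)*(p^2 - 4*p + 4) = (p - 2)*(p + 2)*(p - 2)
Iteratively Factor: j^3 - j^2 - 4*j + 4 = (j + 2)*(j^2 - 3*j + 2) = (j - 2)*(j + 2)*(j - 1)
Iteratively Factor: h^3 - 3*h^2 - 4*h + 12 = (h + 2)*(h^2 - 5*h + 6) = (h - 2)*(h + 2)*(h - 3)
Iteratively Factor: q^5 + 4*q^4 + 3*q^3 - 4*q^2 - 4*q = (q + 2)*(q^4 + 2*q^3 - q^2 - 2*q) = (q - 1)*(q + 2)*(q^3 + 3*q^2 + 2*q) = (q - 1)*(q + 2)^2*(q^2 + q) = (q - 1)*(q + 1)*(q + 2)^2*(q)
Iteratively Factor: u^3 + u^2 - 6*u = (u)*(u^2 + u - 6) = u*(u + 3)*(u - 2)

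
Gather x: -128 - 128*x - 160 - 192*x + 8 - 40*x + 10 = -360*x - 270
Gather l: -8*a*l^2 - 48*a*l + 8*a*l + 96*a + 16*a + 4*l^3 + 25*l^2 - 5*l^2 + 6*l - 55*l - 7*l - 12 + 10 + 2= 112*a + 4*l^3 + l^2*(20 - 8*a) + l*(-40*a - 56)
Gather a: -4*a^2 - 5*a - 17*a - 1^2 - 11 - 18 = -4*a^2 - 22*a - 30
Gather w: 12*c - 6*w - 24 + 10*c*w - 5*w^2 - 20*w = 12*c - 5*w^2 + w*(10*c - 26) - 24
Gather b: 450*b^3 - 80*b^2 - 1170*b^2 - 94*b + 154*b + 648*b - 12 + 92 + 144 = 450*b^3 - 1250*b^2 + 708*b + 224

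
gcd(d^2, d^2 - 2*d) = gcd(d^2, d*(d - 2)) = d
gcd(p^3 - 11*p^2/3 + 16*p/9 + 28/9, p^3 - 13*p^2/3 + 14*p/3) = p^2 - 13*p/3 + 14/3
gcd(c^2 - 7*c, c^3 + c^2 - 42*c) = c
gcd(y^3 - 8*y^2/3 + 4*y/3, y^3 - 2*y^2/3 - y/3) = y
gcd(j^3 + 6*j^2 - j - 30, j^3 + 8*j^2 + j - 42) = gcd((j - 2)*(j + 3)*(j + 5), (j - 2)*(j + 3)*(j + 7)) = j^2 + j - 6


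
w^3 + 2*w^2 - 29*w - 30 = (w - 5)*(w + 1)*(w + 6)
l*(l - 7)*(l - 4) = l^3 - 11*l^2 + 28*l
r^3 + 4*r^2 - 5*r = r*(r - 1)*(r + 5)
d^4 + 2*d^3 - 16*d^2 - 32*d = d*(d - 4)*(d + 2)*(d + 4)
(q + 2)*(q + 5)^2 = q^3 + 12*q^2 + 45*q + 50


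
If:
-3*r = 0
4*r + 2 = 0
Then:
No Solution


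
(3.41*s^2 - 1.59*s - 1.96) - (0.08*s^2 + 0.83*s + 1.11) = 3.33*s^2 - 2.42*s - 3.07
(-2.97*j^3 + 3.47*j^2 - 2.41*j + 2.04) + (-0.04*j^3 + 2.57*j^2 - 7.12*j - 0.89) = -3.01*j^3 + 6.04*j^2 - 9.53*j + 1.15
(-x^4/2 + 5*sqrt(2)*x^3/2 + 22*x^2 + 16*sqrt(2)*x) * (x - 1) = -x^5/2 + x^4/2 + 5*sqrt(2)*x^4/2 - 5*sqrt(2)*x^3/2 + 22*x^3 - 22*x^2 + 16*sqrt(2)*x^2 - 16*sqrt(2)*x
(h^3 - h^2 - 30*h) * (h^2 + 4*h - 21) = h^5 + 3*h^4 - 55*h^3 - 99*h^2 + 630*h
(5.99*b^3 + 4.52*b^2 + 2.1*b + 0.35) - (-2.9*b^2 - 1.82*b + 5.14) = 5.99*b^3 + 7.42*b^2 + 3.92*b - 4.79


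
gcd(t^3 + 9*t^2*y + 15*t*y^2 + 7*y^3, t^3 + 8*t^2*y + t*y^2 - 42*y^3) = t + 7*y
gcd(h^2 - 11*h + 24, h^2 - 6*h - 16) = h - 8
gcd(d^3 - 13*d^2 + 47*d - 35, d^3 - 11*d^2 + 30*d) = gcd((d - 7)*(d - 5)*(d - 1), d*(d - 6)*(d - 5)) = d - 5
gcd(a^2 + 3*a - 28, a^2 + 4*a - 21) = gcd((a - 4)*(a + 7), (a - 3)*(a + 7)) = a + 7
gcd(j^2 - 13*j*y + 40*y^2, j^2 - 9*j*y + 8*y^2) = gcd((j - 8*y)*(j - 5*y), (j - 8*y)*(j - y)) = -j + 8*y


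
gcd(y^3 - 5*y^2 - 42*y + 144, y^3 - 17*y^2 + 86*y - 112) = y - 8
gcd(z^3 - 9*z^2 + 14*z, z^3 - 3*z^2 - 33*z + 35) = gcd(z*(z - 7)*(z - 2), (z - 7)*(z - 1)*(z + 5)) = z - 7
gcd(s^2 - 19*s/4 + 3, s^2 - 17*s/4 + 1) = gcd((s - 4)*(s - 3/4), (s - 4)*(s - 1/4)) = s - 4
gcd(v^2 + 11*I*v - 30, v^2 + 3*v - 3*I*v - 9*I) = 1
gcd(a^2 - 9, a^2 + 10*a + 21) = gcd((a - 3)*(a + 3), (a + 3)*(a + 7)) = a + 3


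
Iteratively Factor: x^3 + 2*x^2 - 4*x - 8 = (x + 2)*(x^2 - 4) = (x - 2)*(x + 2)*(x + 2)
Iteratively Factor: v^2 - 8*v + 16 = (v - 4)*(v - 4)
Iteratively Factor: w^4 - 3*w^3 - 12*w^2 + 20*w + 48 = (w - 3)*(w^3 - 12*w - 16) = (w - 4)*(w - 3)*(w^2 + 4*w + 4) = (w - 4)*(w - 3)*(w + 2)*(w + 2)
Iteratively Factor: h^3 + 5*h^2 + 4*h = (h + 1)*(h^2 + 4*h) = h*(h + 1)*(h + 4)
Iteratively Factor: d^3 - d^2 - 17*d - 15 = (d + 3)*(d^2 - 4*d - 5) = (d + 1)*(d + 3)*(d - 5)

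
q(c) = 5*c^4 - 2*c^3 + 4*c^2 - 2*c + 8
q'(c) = 20*c^3 - 6*c^2 + 8*c - 2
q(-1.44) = 46.65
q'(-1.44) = -85.68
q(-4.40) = 2138.66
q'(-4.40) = -1857.04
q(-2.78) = 386.08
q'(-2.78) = -500.31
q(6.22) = 7152.99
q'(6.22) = 4628.47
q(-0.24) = 8.75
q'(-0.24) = -4.54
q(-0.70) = 13.25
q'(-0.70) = -17.40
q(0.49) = 8.03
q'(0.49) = 2.83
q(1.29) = 21.63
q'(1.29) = 41.27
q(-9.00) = 34613.00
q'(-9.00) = -15140.00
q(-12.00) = 107744.00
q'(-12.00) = -35522.00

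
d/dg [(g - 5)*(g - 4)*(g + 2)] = 3*g^2 - 14*g + 2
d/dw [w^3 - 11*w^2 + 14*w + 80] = 3*w^2 - 22*w + 14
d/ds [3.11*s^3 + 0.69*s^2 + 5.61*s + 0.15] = 9.33*s^2 + 1.38*s + 5.61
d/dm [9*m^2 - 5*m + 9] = 18*m - 5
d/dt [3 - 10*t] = -10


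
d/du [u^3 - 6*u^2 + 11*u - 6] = 3*u^2 - 12*u + 11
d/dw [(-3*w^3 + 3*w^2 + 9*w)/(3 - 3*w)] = (2*w^3 - 4*w^2 + 2*w + 3)/(w^2 - 2*w + 1)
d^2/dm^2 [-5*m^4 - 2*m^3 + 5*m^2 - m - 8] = -60*m^2 - 12*m + 10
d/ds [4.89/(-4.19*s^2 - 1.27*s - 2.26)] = (40.9782*s + 6.2103)/(4.19*s^2 + 1.27*s + 2.26)^2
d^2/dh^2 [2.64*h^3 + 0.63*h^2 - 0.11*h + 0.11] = 15.84*h + 1.26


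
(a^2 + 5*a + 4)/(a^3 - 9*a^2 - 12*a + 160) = (a + 1)/(a^2 - 13*a + 40)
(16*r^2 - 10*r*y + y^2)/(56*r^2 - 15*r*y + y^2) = (-2*r + y)/(-7*r + y)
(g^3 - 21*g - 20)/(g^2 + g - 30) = (g^2 + 5*g + 4)/(g + 6)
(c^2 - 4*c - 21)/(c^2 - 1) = (c^2 - 4*c - 21)/(c^2 - 1)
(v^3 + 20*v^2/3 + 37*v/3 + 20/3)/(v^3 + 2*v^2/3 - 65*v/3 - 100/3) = (v + 1)/(v - 5)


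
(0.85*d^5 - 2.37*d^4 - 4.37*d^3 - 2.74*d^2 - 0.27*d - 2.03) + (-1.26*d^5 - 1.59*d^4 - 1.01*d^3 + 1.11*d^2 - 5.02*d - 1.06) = -0.41*d^5 - 3.96*d^4 - 5.38*d^3 - 1.63*d^2 - 5.29*d - 3.09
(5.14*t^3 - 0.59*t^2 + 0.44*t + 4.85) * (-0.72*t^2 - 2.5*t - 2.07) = -3.7008*t^5 - 12.4252*t^4 - 9.4816*t^3 - 3.3707*t^2 - 13.0358*t - 10.0395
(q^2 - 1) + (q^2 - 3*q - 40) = 2*q^2 - 3*q - 41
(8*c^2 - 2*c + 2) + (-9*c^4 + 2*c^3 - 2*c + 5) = -9*c^4 + 2*c^3 + 8*c^2 - 4*c + 7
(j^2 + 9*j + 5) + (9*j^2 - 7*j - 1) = 10*j^2 + 2*j + 4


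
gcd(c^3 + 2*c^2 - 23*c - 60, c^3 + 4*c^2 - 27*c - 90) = c^2 - 2*c - 15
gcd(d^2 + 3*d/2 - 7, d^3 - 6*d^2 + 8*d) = d - 2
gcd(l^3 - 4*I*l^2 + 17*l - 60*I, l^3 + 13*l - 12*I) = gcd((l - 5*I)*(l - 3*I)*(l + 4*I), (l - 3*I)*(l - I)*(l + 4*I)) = l^2 + I*l + 12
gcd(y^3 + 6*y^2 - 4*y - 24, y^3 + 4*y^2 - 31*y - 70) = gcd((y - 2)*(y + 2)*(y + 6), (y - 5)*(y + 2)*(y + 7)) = y + 2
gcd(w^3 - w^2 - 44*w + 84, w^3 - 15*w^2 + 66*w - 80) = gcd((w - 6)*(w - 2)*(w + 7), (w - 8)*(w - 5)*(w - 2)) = w - 2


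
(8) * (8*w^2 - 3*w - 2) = 64*w^2 - 24*w - 16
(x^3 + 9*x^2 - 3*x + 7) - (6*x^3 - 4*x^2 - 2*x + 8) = -5*x^3 + 13*x^2 - x - 1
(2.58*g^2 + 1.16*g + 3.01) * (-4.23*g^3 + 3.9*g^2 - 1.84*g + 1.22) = -10.9134*g^5 + 5.1552*g^4 - 12.9555*g^3 + 12.7522*g^2 - 4.1232*g + 3.6722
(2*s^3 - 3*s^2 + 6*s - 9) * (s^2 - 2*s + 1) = 2*s^5 - 7*s^4 + 14*s^3 - 24*s^2 + 24*s - 9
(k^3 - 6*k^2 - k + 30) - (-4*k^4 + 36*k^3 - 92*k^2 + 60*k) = 4*k^4 - 35*k^3 + 86*k^2 - 61*k + 30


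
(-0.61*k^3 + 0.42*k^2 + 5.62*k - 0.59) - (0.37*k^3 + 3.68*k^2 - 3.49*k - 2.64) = -0.98*k^3 - 3.26*k^2 + 9.11*k + 2.05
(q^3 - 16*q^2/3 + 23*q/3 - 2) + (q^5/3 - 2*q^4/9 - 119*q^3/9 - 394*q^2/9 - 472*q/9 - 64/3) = q^5/3 - 2*q^4/9 - 110*q^3/9 - 442*q^2/9 - 403*q/9 - 70/3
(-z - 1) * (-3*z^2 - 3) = 3*z^3 + 3*z^2 + 3*z + 3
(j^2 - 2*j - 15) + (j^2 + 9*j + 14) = 2*j^2 + 7*j - 1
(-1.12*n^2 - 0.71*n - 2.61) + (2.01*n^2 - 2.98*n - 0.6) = 0.89*n^2 - 3.69*n - 3.21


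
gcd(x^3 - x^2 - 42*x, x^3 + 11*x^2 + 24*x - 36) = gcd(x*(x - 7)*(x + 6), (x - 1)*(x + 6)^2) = x + 6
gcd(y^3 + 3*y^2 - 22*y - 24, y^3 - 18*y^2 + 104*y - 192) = y - 4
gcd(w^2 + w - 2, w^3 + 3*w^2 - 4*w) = w - 1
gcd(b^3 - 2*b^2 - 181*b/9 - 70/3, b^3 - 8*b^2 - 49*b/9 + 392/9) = b + 7/3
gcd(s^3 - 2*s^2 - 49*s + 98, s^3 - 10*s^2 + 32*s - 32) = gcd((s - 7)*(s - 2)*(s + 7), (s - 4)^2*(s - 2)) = s - 2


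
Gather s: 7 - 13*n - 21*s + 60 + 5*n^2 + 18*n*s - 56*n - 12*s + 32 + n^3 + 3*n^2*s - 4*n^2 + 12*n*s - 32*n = n^3 + n^2 - 101*n + s*(3*n^2 + 30*n - 33) + 99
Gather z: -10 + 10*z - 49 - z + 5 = 9*z - 54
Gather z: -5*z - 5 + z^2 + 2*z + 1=z^2 - 3*z - 4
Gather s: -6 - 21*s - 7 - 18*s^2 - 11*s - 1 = -18*s^2 - 32*s - 14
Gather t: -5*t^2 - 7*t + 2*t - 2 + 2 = -5*t^2 - 5*t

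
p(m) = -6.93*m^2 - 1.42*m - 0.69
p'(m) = -13.86*m - 1.42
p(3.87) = -109.98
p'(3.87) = -55.06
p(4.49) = -146.78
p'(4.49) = -63.65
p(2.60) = -51.23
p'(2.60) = -37.46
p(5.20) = -195.46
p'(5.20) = -73.49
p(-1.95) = -24.27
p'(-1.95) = 25.61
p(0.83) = -6.64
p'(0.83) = -12.92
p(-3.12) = -63.72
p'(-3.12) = 41.82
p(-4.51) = -135.24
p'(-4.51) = 61.09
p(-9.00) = -549.24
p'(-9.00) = 123.32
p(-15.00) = -1538.64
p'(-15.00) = 206.48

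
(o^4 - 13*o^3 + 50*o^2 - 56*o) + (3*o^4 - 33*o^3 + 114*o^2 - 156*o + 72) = 4*o^4 - 46*o^3 + 164*o^2 - 212*o + 72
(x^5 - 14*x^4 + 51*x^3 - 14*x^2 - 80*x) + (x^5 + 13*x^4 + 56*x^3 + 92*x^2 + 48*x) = 2*x^5 - x^4 + 107*x^3 + 78*x^2 - 32*x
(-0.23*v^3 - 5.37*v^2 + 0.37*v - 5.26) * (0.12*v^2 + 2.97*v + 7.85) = -0.0276*v^5 - 1.3275*v^4 - 17.71*v^3 - 41.6868*v^2 - 12.7177*v - 41.291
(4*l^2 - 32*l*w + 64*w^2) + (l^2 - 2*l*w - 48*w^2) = 5*l^2 - 34*l*w + 16*w^2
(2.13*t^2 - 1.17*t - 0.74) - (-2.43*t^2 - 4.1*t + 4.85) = 4.56*t^2 + 2.93*t - 5.59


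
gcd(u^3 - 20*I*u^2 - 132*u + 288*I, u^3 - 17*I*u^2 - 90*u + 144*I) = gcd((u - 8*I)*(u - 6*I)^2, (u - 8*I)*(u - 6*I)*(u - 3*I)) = u^2 - 14*I*u - 48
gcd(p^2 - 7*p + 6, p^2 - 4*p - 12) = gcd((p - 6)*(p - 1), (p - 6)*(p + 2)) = p - 6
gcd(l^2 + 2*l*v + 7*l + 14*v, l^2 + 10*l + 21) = l + 7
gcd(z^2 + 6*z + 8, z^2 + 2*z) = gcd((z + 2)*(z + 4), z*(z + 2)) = z + 2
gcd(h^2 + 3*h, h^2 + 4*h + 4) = 1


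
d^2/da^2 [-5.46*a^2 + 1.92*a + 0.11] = -10.9200000000000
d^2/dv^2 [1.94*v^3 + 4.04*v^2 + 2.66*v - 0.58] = 11.64*v + 8.08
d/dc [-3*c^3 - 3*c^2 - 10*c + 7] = -9*c^2 - 6*c - 10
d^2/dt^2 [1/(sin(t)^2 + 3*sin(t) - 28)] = (-4*sin(t)^4 - 9*sin(t)^3 - 115*sin(t)^2 - 66*sin(t) + 74)/(sin(t)^2 + 3*sin(t) - 28)^3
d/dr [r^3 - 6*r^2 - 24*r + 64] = 3*r^2 - 12*r - 24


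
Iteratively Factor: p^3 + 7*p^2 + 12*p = (p)*(p^2 + 7*p + 12) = p*(p + 3)*(p + 4)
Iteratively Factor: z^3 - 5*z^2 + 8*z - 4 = (z - 2)*(z^2 - 3*z + 2) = (z - 2)*(z - 1)*(z - 2)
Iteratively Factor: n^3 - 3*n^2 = (n)*(n^2 - 3*n) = n*(n - 3)*(n)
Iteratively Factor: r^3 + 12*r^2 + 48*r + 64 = (r + 4)*(r^2 + 8*r + 16) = (r + 4)^2*(r + 4)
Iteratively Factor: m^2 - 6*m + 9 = (m - 3)*(m - 3)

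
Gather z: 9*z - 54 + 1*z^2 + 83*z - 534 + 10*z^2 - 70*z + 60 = 11*z^2 + 22*z - 528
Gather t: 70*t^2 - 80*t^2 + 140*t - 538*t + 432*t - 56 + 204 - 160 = -10*t^2 + 34*t - 12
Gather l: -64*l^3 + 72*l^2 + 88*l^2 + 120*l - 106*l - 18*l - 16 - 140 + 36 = -64*l^3 + 160*l^2 - 4*l - 120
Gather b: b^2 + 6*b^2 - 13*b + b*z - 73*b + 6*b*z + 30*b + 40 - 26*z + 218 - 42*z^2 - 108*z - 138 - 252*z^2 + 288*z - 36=7*b^2 + b*(7*z - 56) - 294*z^2 + 154*z + 84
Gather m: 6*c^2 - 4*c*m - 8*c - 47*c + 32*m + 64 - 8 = 6*c^2 - 55*c + m*(32 - 4*c) + 56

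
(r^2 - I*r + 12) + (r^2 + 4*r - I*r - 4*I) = 2*r^2 + 4*r - 2*I*r + 12 - 4*I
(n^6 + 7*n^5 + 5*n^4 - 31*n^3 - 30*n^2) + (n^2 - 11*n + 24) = n^6 + 7*n^5 + 5*n^4 - 31*n^3 - 29*n^2 - 11*n + 24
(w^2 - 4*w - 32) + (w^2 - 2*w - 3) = 2*w^2 - 6*w - 35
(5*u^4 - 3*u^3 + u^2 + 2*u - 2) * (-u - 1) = -5*u^5 - 2*u^4 + 2*u^3 - 3*u^2 + 2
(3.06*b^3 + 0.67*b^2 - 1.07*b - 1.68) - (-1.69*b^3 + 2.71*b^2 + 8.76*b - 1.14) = 4.75*b^3 - 2.04*b^2 - 9.83*b - 0.54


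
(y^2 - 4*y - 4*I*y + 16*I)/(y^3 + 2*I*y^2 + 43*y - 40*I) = (y^2 - 4*y - 4*I*y + 16*I)/(y^3 + 2*I*y^2 + 43*y - 40*I)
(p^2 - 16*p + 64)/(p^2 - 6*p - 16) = (p - 8)/(p + 2)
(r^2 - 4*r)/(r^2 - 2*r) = (r - 4)/(r - 2)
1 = 1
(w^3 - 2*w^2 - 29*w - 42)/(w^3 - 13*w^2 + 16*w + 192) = (w^2 - 5*w - 14)/(w^2 - 16*w + 64)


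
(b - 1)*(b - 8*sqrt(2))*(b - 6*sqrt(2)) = b^3 - 14*sqrt(2)*b^2 - b^2 + 14*sqrt(2)*b + 96*b - 96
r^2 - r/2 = r*(r - 1/2)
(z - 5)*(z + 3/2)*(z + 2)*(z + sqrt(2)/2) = z^4 - 3*z^3/2 + sqrt(2)*z^3/2 - 29*z^2/2 - 3*sqrt(2)*z^2/4 - 15*z - 29*sqrt(2)*z/4 - 15*sqrt(2)/2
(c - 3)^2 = c^2 - 6*c + 9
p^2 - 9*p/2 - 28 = (p - 8)*(p + 7/2)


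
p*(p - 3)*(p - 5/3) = p^3 - 14*p^2/3 + 5*p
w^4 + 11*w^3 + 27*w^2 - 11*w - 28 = (w - 1)*(w + 1)*(w + 4)*(w + 7)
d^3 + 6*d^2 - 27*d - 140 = (d - 5)*(d + 4)*(d + 7)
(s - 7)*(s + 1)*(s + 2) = s^3 - 4*s^2 - 19*s - 14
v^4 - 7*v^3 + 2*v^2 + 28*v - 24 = (v - 6)*(v - 2)*(v - 1)*(v + 2)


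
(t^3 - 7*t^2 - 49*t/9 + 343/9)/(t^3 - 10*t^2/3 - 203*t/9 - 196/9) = (3*t - 7)/(3*t + 4)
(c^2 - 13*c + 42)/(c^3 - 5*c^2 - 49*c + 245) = (c - 6)/(c^2 + 2*c - 35)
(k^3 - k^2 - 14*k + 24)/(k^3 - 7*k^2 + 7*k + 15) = (k^2 + 2*k - 8)/(k^2 - 4*k - 5)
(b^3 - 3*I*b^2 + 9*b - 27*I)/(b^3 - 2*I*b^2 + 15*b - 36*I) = (b + 3*I)/(b + 4*I)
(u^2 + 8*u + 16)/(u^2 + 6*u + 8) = (u + 4)/(u + 2)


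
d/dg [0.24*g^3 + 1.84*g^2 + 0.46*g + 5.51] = 0.72*g^2 + 3.68*g + 0.46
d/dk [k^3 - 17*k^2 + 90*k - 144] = 3*k^2 - 34*k + 90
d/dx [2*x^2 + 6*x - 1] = 4*x + 6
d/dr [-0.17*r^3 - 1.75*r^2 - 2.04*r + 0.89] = -0.51*r^2 - 3.5*r - 2.04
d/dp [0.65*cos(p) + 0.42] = -0.65*sin(p)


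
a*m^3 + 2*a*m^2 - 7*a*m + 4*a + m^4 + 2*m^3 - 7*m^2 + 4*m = (a + m)*(m - 1)^2*(m + 4)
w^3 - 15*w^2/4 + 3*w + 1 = (w - 2)^2*(w + 1/4)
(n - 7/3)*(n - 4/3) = n^2 - 11*n/3 + 28/9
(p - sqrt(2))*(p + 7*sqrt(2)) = p^2 + 6*sqrt(2)*p - 14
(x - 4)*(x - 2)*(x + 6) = x^3 - 28*x + 48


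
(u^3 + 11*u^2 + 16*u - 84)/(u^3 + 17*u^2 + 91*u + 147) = (u^2 + 4*u - 12)/(u^2 + 10*u + 21)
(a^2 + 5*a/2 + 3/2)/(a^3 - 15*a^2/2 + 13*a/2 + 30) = (a + 1)/(a^2 - 9*a + 20)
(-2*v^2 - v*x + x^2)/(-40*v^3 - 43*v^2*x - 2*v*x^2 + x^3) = (-2*v + x)/(-40*v^2 - 3*v*x + x^2)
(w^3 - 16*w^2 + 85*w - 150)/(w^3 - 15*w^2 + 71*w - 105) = (w^2 - 11*w + 30)/(w^2 - 10*w + 21)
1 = 1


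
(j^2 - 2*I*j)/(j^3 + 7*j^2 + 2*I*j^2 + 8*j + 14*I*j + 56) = j/(j^2 + j*(7 + 4*I) + 28*I)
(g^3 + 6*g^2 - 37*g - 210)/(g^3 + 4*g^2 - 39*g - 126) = (g + 5)/(g + 3)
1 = 1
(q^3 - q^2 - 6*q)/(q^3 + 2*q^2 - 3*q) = (q^2 - q - 6)/(q^2 + 2*q - 3)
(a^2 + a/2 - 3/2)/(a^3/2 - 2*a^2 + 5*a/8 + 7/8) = 4*(2*a + 3)/(4*a^2 - 12*a - 7)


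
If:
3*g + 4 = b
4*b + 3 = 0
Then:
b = -3/4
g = -19/12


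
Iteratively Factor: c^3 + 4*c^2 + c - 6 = (c + 2)*(c^2 + 2*c - 3) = (c - 1)*(c + 2)*(c + 3)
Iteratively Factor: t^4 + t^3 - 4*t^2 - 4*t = (t)*(t^3 + t^2 - 4*t - 4) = t*(t - 2)*(t^2 + 3*t + 2) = t*(t - 2)*(t + 1)*(t + 2)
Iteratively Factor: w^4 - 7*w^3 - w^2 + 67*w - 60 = (w - 5)*(w^3 - 2*w^2 - 11*w + 12) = (w - 5)*(w - 1)*(w^2 - w - 12) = (w - 5)*(w - 1)*(w + 3)*(w - 4)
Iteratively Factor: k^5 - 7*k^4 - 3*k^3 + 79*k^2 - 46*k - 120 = (k + 1)*(k^4 - 8*k^3 + 5*k^2 + 74*k - 120) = (k - 2)*(k + 1)*(k^3 - 6*k^2 - 7*k + 60) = (k - 4)*(k - 2)*(k + 1)*(k^2 - 2*k - 15) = (k - 4)*(k - 2)*(k + 1)*(k + 3)*(k - 5)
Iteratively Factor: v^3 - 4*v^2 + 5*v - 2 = (v - 1)*(v^2 - 3*v + 2) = (v - 1)^2*(v - 2)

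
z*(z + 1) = z^2 + z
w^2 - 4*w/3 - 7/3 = (w - 7/3)*(w + 1)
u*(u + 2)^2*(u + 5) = u^4 + 9*u^3 + 24*u^2 + 20*u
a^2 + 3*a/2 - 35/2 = (a - 7/2)*(a + 5)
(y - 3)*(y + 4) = y^2 + y - 12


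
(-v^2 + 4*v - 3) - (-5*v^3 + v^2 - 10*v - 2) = 5*v^3 - 2*v^2 + 14*v - 1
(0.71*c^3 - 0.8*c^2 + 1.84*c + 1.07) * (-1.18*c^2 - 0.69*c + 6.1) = -0.8378*c^5 + 0.4541*c^4 + 2.7118*c^3 - 7.4122*c^2 + 10.4857*c + 6.527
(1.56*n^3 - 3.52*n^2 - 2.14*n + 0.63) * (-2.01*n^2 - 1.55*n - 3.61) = -3.1356*n^5 + 4.6572*n^4 + 4.1258*n^3 + 14.7579*n^2 + 6.7489*n - 2.2743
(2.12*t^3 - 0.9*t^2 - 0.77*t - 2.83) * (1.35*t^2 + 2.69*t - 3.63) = 2.862*t^5 + 4.4878*t^4 - 11.1561*t^3 - 2.6248*t^2 - 4.8176*t + 10.2729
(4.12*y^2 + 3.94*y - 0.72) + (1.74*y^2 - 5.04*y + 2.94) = 5.86*y^2 - 1.1*y + 2.22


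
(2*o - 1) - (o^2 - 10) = -o^2 + 2*o + 9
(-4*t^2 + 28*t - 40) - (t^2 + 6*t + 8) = -5*t^2 + 22*t - 48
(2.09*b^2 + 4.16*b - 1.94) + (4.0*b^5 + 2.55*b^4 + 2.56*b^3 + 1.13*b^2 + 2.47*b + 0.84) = 4.0*b^5 + 2.55*b^4 + 2.56*b^3 + 3.22*b^2 + 6.63*b - 1.1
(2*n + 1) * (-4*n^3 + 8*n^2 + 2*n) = -8*n^4 + 12*n^3 + 12*n^2 + 2*n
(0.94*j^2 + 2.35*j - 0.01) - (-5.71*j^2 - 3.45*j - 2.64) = 6.65*j^2 + 5.8*j + 2.63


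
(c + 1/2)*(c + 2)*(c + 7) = c^3 + 19*c^2/2 + 37*c/2 + 7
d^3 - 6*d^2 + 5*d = d*(d - 5)*(d - 1)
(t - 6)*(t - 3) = t^2 - 9*t + 18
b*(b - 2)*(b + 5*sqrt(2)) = b^3 - 2*b^2 + 5*sqrt(2)*b^2 - 10*sqrt(2)*b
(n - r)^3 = n^3 - 3*n^2*r + 3*n*r^2 - r^3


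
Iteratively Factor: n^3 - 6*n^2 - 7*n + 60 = (n + 3)*(n^2 - 9*n + 20) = (n - 4)*(n + 3)*(n - 5)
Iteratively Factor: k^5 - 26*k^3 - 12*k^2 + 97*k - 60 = (k - 1)*(k^4 + k^3 - 25*k^2 - 37*k + 60) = (k - 1)*(k + 4)*(k^3 - 3*k^2 - 13*k + 15) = (k - 5)*(k - 1)*(k + 4)*(k^2 + 2*k - 3) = (k - 5)*(k - 1)*(k + 3)*(k + 4)*(k - 1)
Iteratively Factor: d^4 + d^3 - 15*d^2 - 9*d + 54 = (d - 2)*(d^3 + 3*d^2 - 9*d - 27) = (d - 2)*(d + 3)*(d^2 - 9) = (d - 2)*(d + 3)^2*(d - 3)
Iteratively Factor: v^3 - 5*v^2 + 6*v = (v - 3)*(v^2 - 2*v) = (v - 3)*(v - 2)*(v)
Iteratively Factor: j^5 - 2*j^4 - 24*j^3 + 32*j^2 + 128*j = (j - 4)*(j^4 + 2*j^3 - 16*j^2 - 32*j) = (j - 4)*(j + 2)*(j^3 - 16*j) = (j - 4)*(j + 2)*(j + 4)*(j^2 - 4*j) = j*(j - 4)*(j + 2)*(j + 4)*(j - 4)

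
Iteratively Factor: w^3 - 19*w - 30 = (w + 2)*(w^2 - 2*w - 15) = (w + 2)*(w + 3)*(w - 5)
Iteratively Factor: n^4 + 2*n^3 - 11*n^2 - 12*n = (n)*(n^3 + 2*n^2 - 11*n - 12) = n*(n + 4)*(n^2 - 2*n - 3) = n*(n - 3)*(n + 4)*(n + 1)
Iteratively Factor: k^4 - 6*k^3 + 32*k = (k + 2)*(k^3 - 8*k^2 + 16*k) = k*(k + 2)*(k^2 - 8*k + 16) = k*(k - 4)*(k + 2)*(k - 4)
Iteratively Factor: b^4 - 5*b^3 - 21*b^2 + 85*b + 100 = (b + 1)*(b^3 - 6*b^2 - 15*b + 100) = (b + 1)*(b + 4)*(b^2 - 10*b + 25) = (b - 5)*(b + 1)*(b + 4)*(b - 5)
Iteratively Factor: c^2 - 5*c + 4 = (c - 4)*(c - 1)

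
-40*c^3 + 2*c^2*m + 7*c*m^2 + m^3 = (-2*c + m)*(4*c + m)*(5*c + m)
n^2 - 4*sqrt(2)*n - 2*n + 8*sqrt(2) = (n - 2)*(n - 4*sqrt(2))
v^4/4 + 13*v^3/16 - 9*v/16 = v*(v/4 + 1/4)*(v - 3/4)*(v + 3)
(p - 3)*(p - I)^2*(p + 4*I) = p^4 - 3*p^3 + 2*I*p^3 + 7*p^2 - 6*I*p^2 - 21*p - 4*I*p + 12*I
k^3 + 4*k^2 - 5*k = k*(k - 1)*(k + 5)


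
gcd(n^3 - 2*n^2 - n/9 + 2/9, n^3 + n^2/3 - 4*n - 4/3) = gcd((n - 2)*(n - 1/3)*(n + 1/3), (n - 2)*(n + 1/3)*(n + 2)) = n^2 - 5*n/3 - 2/3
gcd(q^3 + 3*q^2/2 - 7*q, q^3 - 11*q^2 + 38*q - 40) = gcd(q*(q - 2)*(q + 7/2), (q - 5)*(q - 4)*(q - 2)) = q - 2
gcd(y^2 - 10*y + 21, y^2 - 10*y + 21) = y^2 - 10*y + 21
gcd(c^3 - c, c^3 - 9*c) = c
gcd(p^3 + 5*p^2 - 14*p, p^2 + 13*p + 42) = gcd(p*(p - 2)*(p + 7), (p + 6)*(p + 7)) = p + 7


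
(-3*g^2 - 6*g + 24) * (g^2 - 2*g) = -3*g^4 + 36*g^2 - 48*g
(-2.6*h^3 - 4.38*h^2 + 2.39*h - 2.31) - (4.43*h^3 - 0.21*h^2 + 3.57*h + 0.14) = -7.03*h^3 - 4.17*h^2 - 1.18*h - 2.45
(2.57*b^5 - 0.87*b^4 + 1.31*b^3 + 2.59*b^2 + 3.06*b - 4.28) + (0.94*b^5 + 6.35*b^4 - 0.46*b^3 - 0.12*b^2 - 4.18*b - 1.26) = 3.51*b^5 + 5.48*b^4 + 0.85*b^3 + 2.47*b^2 - 1.12*b - 5.54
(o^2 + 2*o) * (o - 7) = o^3 - 5*o^2 - 14*o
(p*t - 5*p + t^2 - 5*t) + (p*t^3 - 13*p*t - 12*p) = p*t^3 - 12*p*t - 17*p + t^2 - 5*t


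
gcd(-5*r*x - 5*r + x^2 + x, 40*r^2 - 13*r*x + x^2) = -5*r + x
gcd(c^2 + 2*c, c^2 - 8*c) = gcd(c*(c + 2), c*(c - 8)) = c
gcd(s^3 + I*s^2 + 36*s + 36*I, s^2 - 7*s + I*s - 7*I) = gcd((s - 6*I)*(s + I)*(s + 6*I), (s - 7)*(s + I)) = s + I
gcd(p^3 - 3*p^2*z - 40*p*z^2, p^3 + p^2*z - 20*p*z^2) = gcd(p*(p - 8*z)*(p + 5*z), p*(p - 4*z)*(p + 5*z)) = p^2 + 5*p*z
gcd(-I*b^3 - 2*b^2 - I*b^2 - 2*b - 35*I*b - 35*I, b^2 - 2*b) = 1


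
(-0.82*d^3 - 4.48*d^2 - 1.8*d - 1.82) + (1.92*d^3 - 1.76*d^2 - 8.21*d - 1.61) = 1.1*d^3 - 6.24*d^2 - 10.01*d - 3.43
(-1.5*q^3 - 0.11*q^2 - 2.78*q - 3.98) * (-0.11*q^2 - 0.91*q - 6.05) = 0.165*q^5 + 1.3771*q^4 + 9.4809*q^3 + 3.6331*q^2 + 20.4408*q + 24.079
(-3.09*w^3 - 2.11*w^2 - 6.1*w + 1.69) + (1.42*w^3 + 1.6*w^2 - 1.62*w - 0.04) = -1.67*w^3 - 0.51*w^2 - 7.72*w + 1.65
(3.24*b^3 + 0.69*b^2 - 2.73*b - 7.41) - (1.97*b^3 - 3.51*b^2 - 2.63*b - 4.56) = 1.27*b^3 + 4.2*b^2 - 0.1*b - 2.85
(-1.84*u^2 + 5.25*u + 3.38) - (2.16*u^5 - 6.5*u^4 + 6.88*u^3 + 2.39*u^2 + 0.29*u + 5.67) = -2.16*u^5 + 6.5*u^4 - 6.88*u^3 - 4.23*u^2 + 4.96*u - 2.29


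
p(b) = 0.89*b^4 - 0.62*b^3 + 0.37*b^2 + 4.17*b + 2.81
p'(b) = 3.56*b^3 - 1.86*b^2 + 0.74*b + 4.17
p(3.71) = 160.32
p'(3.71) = 163.10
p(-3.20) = 106.89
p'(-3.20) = -133.90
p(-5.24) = 751.31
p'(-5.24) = -562.98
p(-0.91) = 0.40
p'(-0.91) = -0.73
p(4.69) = 397.15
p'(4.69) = 333.98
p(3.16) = 88.86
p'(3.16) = 100.27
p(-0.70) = 0.50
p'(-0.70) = 1.52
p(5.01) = 515.74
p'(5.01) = 408.87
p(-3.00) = 82.46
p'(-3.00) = -110.91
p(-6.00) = 1278.47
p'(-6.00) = -836.19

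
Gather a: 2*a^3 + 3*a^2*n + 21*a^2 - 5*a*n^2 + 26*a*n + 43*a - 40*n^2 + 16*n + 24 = 2*a^3 + a^2*(3*n + 21) + a*(-5*n^2 + 26*n + 43) - 40*n^2 + 16*n + 24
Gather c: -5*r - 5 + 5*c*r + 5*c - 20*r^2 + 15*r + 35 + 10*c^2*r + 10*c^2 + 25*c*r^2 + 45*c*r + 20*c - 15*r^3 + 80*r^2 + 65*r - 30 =c^2*(10*r + 10) + c*(25*r^2 + 50*r + 25) - 15*r^3 + 60*r^2 + 75*r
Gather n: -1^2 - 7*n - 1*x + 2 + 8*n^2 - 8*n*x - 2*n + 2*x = 8*n^2 + n*(-8*x - 9) + x + 1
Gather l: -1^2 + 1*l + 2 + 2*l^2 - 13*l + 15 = 2*l^2 - 12*l + 16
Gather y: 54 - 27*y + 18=72 - 27*y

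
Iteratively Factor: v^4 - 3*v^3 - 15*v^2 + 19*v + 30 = (v + 3)*(v^3 - 6*v^2 + 3*v + 10) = (v - 2)*(v + 3)*(v^2 - 4*v - 5) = (v - 2)*(v + 1)*(v + 3)*(v - 5)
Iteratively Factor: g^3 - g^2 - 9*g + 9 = (g + 3)*(g^2 - 4*g + 3) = (g - 1)*(g + 3)*(g - 3)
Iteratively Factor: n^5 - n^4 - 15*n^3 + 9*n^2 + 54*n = (n - 3)*(n^4 + 2*n^3 - 9*n^2 - 18*n) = (n - 3)^2*(n^3 + 5*n^2 + 6*n) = (n - 3)^2*(n + 3)*(n^2 + 2*n) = n*(n - 3)^2*(n + 3)*(n + 2)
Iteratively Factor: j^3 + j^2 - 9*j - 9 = (j + 3)*(j^2 - 2*j - 3) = (j - 3)*(j + 3)*(j + 1)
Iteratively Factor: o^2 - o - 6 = (o - 3)*(o + 2)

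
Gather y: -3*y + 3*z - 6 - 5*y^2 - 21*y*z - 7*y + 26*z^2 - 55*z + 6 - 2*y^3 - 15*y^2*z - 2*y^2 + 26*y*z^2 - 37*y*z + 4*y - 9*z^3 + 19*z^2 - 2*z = -2*y^3 + y^2*(-15*z - 7) + y*(26*z^2 - 58*z - 6) - 9*z^3 + 45*z^2 - 54*z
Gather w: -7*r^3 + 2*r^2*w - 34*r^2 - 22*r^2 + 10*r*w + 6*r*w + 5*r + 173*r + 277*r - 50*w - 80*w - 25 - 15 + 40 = -7*r^3 - 56*r^2 + 455*r + w*(2*r^2 + 16*r - 130)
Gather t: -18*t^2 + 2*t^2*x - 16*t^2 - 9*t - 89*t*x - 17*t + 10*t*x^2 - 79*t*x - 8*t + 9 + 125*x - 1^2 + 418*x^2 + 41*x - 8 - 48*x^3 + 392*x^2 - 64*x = t^2*(2*x - 34) + t*(10*x^2 - 168*x - 34) - 48*x^3 + 810*x^2 + 102*x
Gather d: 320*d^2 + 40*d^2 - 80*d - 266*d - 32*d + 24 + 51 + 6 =360*d^2 - 378*d + 81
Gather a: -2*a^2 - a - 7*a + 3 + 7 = -2*a^2 - 8*a + 10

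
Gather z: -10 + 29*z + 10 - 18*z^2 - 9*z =-18*z^2 + 20*z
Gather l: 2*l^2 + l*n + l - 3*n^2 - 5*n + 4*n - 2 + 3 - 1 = 2*l^2 + l*(n + 1) - 3*n^2 - n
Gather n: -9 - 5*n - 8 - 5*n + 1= -10*n - 16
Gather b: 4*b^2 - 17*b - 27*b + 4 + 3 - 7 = 4*b^2 - 44*b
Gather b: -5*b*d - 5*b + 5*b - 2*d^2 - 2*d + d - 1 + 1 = -5*b*d - 2*d^2 - d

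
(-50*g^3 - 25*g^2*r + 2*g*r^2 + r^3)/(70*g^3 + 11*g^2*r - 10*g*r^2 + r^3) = (5*g + r)/(-7*g + r)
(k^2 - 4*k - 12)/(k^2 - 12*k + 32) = (k^2 - 4*k - 12)/(k^2 - 12*k + 32)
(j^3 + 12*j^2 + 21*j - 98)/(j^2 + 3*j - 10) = (j^2 + 14*j + 49)/(j + 5)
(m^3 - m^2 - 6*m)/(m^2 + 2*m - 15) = m*(m + 2)/(m + 5)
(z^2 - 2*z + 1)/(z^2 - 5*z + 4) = (z - 1)/(z - 4)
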